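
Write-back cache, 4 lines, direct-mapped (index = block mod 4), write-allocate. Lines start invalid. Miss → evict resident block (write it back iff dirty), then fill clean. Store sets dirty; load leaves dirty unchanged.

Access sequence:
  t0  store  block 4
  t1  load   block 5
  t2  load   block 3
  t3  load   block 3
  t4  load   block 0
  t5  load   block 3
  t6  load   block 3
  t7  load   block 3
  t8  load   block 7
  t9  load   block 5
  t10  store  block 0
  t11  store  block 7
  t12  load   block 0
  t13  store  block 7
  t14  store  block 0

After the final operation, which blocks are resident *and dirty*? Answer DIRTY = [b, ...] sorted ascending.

DIRTY = [0, 7]

0: W B4 → L0 miss [D]
1: R B5 → L1 miss [-]
2: R B3 → L3 miss [-]
3: R B3 → L3 hit [-]
4: R B0 → L0 miss wb→B4 [-]
5: R B3 → L3 hit [-]
6: R B3 → L3 hit [-]
7: R B3 → L3 hit [-]
8: R B7 → L3 miss [-]
9: R B5 → L1 hit [-]
10: W B0 → L0 hit [D]
11: W B7 → L3 hit [D]
12: R B0 → L0 hit [D]
13: W B7 → L3 hit [D]
14: W B0 → L0 hit [D]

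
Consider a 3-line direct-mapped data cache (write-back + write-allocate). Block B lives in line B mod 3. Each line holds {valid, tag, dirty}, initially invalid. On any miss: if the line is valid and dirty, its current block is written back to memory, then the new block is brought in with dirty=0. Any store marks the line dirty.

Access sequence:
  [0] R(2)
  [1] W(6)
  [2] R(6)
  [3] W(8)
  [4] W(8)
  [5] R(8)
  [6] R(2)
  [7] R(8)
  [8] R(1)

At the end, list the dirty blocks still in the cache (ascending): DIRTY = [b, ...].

  0 | R B2 → L2 miss [-]
  1 | W B6 → L0 miss [D]
  2 | R B6 → L0 hit [D]
  3 | W B8 → L2 miss [D]
  4 | W B8 → L2 hit [D]
  5 | R B8 → L2 hit [D]
  6 | R B2 → L2 miss wb→B8 [-]
  7 | R B8 → L2 miss [-]
  8 | R B1 → L1 miss [-]

DIRTY = [6]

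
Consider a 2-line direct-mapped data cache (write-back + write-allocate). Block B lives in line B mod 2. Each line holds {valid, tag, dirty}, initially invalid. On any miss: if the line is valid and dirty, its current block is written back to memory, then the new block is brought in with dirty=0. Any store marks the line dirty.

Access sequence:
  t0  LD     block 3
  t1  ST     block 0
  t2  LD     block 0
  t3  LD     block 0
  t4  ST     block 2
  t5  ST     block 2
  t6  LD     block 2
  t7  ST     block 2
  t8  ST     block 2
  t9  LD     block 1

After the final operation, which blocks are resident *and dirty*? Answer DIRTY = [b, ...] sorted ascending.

0: R B3 → L1 miss [-]
1: W B0 → L0 miss [D]
2: R B0 → L0 hit [D]
3: R B0 → L0 hit [D]
4: W B2 → L0 miss wb→B0 [D]
5: W B2 → L0 hit [D]
6: R B2 → L0 hit [D]
7: W B2 → L0 hit [D]
8: W B2 → L0 hit [D]
9: R B1 → L1 miss [-]

DIRTY = [2]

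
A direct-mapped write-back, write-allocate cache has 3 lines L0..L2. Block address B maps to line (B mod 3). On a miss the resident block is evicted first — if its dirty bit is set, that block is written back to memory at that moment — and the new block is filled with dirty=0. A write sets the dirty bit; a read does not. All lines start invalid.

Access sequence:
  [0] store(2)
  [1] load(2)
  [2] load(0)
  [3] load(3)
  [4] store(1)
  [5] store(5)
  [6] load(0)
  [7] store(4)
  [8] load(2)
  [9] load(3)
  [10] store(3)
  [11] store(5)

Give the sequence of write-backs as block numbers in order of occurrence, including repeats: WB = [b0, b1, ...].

  0 | W B2 → L2 miss [D]
  1 | R B2 → L2 hit [D]
  2 | R B0 → L0 miss [-]
  3 | R B3 → L0 miss [-]
  4 | W B1 → L1 miss [D]
  5 | W B5 → L2 miss wb→B2 [D]
  6 | R B0 → L0 miss [-]
  7 | W B4 → L1 miss wb→B1 [D]
  8 | R B2 → L2 miss wb→B5 [-]
  9 | R B3 → L0 miss [-]
  10 | W B3 → L0 hit [D]
  11 | W B5 → L2 miss [D]

WB = [2, 1, 5]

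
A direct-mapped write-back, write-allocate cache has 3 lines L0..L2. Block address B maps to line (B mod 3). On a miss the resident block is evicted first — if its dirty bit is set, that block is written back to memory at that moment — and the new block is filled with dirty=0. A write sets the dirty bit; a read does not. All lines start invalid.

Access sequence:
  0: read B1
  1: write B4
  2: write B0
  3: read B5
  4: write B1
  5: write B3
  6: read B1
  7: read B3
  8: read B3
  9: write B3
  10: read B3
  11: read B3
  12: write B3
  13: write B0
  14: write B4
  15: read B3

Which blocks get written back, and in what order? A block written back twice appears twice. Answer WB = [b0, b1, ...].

0: R B1 → L1 miss [-]
1: W B4 → L1 miss [D]
2: W B0 → L0 miss [D]
3: R B5 → L2 miss [-]
4: W B1 → L1 miss wb→B4 [D]
5: W B3 → L0 miss wb→B0 [D]
6: R B1 → L1 hit [D]
7: R B3 → L0 hit [D]
8: R B3 → L0 hit [D]
9: W B3 → L0 hit [D]
10: R B3 → L0 hit [D]
11: R B3 → L0 hit [D]
12: W B3 → L0 hit [D]
13: W B0 → L0 miss wb→B3 [D]
14: W B4 → L1 miss wb→B1 [D]
15: R B3 → L0 miss wb→B0 [-]

WB = [4, 0, 3, 1, 0]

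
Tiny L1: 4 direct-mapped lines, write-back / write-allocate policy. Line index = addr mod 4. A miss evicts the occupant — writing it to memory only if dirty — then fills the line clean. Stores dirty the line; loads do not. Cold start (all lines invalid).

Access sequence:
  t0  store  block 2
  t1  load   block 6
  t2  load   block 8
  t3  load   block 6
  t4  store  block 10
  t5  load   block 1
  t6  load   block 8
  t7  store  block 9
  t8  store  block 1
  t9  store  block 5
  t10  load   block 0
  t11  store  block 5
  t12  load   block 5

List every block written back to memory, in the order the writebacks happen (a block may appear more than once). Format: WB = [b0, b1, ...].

WB = [2, 9, 1]

0: W B2 → L2 miss [D]
1: R B6 → L2 miss wb→B2 [-]
2: R B8 → L0 miss [-]
3: R B6 → L2 hit [-]
4: W B10 → L2 miss [D]
5: R B1 → L1 miss [-]
6: R B8 → L0 hit [-]
7: W B9 → L1 miss [D]
8: W B1 → L1 miss wb→B9 [D]
9: W B5 → L1 miss wb→B1 [D]
10: R B0 → L0 miss [-]
11: W B5 → L1 hit [D]
12: R B5 → L1 hit [D]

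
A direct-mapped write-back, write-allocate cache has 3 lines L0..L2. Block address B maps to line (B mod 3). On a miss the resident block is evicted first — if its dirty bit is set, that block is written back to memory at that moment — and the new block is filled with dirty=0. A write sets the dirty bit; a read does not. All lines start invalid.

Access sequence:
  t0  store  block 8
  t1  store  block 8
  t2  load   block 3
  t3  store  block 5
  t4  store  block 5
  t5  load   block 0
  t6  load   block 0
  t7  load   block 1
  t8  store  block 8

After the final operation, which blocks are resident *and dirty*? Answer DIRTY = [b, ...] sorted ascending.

0: W B8 -> L2 miss  d=D]
1: W B8 -> L2 hit  d=D]
2: R B3 -> L0 miss  d=-]
3: W B5 -> L2 miss wb->B8  d=D]
4: W B5 -> L2 hit  d=D]
5: R B0 -> L0 miss  d=-]
6: R B0 -> L0 hit  d=-]
7: R B1 -> L1 miss  d=-]
8: W B8 -> L2 miss wb->B5  d=D]

DIRTY = [8]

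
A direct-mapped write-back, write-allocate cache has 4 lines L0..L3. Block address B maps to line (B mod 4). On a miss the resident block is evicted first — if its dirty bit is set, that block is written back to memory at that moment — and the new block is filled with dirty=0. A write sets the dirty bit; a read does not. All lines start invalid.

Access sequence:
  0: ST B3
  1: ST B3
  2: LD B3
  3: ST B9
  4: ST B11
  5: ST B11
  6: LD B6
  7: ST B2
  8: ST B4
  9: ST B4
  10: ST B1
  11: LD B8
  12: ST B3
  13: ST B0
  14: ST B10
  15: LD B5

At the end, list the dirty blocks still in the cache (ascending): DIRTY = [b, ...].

0: W B3 → L3 miss [D]
1: W B3 → L3 hit [D]
2: R B3 → L3 hit [D]
3: W B9 → L1 miss [D]
4: W B11 → L3 miss wb→B3 [D]
5: W B11 → L3 hit [D]
6: R B6 → L2 miss [-]
7: W B2 → L2 miss [D]
8: W B4 → L0 miss [D]
9: W B4 → L0 hit [D]
10: W B1 → L1 miss wb→B9 [D]
11: R B8 → L0 miss wb→B4 [-]
12: W B3 → L3 miss wb→B11 [D]
13: W B0 → L0 miss [D]
14: W B10 → L2 miss wb→B2 [D]
15: R B5 → L1 miss wb→B1 [-]

DIRTY = [0, 3, 10]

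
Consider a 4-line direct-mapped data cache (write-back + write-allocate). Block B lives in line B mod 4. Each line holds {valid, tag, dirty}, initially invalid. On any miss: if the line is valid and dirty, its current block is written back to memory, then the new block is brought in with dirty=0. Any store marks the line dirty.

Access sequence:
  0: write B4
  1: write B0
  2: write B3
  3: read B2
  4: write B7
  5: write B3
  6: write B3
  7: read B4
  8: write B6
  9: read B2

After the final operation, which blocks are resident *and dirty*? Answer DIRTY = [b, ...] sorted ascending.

DIRTY = [3]

  0 | W B4 → L0 miss [D]
  1 | W B0 → L0 miss wb→B4 [D]
  2 | W B3 → L3 miss [D]
  3 | R B2 → L2 miss [-]
  4 | W B7 → L3 miss wb→B3 [D]
  5 | W B3 → L3 miss wb→B7 [D]
  6 | W B3 → L3 hit [D]
  7 | R B4 → L0 miss wb→B0 [-]
  8 | W B6 → L2 miss [D]
  9 | R B2 → L2 miss wb→B6 [-]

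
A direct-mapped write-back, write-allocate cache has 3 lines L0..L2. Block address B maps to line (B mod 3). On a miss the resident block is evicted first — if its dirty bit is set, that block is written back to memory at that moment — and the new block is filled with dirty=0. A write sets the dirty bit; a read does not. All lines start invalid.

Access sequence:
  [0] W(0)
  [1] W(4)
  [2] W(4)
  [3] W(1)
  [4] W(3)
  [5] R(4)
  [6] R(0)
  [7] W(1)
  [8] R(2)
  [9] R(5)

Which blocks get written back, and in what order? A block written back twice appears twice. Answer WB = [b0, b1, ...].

0: W B0 → L0 miss [D]
1: W B4 → L1 miss [D]
2: W B4 → L1 hit [D]
3: W B1 → L1 miss wb→B4 [D]
4: W B3 → L0 miss wb→B0 [D]
5: R B4 → L1 miss wb→B1 [-]
6: R B0 → L0 miss wb→B3 [-]
7: W B1 → L1 miss [D]
8: R B2 → L2 miss [-]
9: R B5 → L2 miss [-]

WB = [4, 0, 1, 3]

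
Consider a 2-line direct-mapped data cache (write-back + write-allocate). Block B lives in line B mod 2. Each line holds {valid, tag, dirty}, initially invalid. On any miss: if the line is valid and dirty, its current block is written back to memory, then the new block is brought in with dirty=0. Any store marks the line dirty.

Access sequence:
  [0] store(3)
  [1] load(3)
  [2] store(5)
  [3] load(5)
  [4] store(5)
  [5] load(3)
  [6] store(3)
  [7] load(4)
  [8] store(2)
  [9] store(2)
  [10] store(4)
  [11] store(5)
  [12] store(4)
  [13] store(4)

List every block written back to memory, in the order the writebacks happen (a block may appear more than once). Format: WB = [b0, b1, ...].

0: W B3 -> L1 miss  d=D]
1: R B3 -> L1 hit  d=D]
2: W B5 -> L1 miss wb->B3  d=D]
3: R B5 -> L1 hit  d=D]
4: W B5 -> L1 hit  d=D]
5: R B3 -> L1 miss wb->B5  d=-]
6: W B3 -> L1 hit  d=D]
7: R B4 -> L0 miss  d=-]
8: W B2 -> L0 miss  d=D]
9: W B2 -> L0 hit  d=D]
10: W B4 -> L0 miss wb->B2  d=D]
11: W B5 -> L1 miss wb->B3  d=D]
12: W B4 -> L0 hit  d=D]
13: W B4 -> L0 hit  d=D]

WB = [3, 5, 2, 3]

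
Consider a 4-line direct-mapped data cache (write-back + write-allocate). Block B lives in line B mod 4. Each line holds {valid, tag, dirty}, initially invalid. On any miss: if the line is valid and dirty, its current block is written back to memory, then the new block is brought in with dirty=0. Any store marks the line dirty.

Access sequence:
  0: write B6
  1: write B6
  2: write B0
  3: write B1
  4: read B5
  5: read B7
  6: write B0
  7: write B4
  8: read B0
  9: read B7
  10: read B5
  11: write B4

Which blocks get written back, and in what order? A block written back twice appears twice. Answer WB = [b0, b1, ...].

0: W B6 → L2 miss [D]
1: W B6 → L2 hit [D]
2: W B0 → L0 miss [D]
3: W B1 → L1 miss [D]
4: R B5 → L1 miss wb→B1 [-]
5: R B7 → L3 miss [-]
6: W B0 → L0 hit [D]
7: W B4 → L0 miss wb→B0 [D]
8: R B0 → L0 miss wb→B4 [-]
9: R B7 → L3 hit [-]
10: R B5 → L1 hit [-]
11: W B4 → L0 miss [D]

WB = [1, 0, 4]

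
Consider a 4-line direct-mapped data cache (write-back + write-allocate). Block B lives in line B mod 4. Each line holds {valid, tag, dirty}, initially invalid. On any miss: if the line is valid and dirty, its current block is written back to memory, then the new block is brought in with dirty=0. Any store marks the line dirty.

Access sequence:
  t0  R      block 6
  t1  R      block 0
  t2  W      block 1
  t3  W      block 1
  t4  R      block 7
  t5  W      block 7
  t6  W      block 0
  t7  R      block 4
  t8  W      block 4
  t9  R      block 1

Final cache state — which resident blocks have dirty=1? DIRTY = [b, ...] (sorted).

0: R B6 -> L2 miss  d=-]
1: R B0 -> L0 miss  d=-]
2: W B1 -> L1 miss  d=D]
3: W B1 -> L1 hit  d=D]
4: R B7 -> L3 miss  d=-]
5: W B7 -> L3 hit  d=D]
6: W B0 -> L0 hit  d=D]
7: R B4 -> L0 miss wb->B0  d=-]
8: W B4 -> L0 hit  d=D]
9: R B1 -> L1 hit  d=D]

DIRTY = [1, 4, 7]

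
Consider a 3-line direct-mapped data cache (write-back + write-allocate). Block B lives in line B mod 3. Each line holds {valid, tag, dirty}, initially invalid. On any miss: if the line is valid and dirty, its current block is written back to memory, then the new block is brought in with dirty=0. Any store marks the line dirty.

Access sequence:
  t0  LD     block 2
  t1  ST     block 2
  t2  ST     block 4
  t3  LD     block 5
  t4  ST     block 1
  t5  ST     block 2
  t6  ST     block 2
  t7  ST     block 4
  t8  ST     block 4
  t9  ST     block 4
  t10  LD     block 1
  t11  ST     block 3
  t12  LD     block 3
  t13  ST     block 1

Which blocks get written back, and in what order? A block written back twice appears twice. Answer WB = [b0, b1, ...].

  0 | R B2 → L2 miss [-]
  1 | W B2 → L2 hit [D]
  2 | W B4 → L1 miss [D]
  3 | R B5 → L2 miss wb→B2 [-]
  4 | W B1 → L1 miss wb→B4 [D]
  5 | W B2 → L2 miss [D]
  6 | W B2 → L2 hit [D]
  7 | W B4 → L1 miss wb→B1 [D]
  8 | W B4 → L1 hit [D]
  9 | W B4 → L1 hit [D]
  10 | R B1 → L1 miss wb→B4 [-]
  11 | W B3 → L0 miss [D]
  12 | R B3 → L0 hit [D]
  13 | W B1 → L1 hit [D]

WB = [2, 4, 1, 4]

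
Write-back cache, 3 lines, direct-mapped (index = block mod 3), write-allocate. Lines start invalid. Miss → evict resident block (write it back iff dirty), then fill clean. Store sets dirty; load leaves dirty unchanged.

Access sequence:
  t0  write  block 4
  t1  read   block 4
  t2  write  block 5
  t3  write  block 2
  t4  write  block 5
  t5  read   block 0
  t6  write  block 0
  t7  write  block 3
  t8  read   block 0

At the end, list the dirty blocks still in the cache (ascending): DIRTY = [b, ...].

0: W B4 → L1 miss [D]
1: R B4 → L1 hit [D]
2: W B5 → L2 miss [D]
3: W B2 → L2 miss wb→B5 [D]
4: W B5 → L2 miss wb→B2 [D]
5: R B0 → L0 miss [-]
6: W B0 → L0 hit [D]
7: W B3 → L0 miss wb→B0 [D]
8: R B0 → L0 miss wb→B3 [-]

DIRTY = [4, 5]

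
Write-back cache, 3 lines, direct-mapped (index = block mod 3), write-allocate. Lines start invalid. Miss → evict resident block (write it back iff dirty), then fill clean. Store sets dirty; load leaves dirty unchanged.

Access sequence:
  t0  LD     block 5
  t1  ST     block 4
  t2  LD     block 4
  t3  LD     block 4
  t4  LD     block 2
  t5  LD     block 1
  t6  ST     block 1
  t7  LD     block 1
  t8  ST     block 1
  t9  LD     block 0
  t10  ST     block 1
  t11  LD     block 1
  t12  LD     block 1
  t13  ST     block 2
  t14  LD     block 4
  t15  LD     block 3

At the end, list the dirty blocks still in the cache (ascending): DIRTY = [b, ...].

0: R B5 → L2 miss [-]
1: W B4 → L1 miss [D]
2: R B4 → L1 hit [D]
3: R B4 → L1 hit [D]
4: R B2 → L2 miss [-]
5: R B1 → L1 miss wb→B4 [-]
6: W B1 → L1 hit [D]
7: R B1 → L1 hit [D]
8: W B1 → L1 hit [D]
9: R B0 → L0 miss [-]
10: W B1 → L1 hit [D]
11: R B1 → L1 hit [D]
12: R B1 → L1 hit [D]
13: W B2 → L2 hit [D]
14: R B4 → L1 miss wb→B1 [-]
15: R B3 → L0 miss [-]

DIRTY = [2]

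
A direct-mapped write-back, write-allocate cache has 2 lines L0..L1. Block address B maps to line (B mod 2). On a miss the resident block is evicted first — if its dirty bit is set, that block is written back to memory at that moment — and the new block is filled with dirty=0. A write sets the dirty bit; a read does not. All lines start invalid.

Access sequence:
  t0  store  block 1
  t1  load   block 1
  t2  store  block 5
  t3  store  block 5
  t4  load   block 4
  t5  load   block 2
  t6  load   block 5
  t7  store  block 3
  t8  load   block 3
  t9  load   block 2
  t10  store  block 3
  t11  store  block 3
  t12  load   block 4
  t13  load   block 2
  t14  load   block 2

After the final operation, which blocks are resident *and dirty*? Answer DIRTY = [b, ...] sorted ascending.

0: W B1 -> L1 miss  d=D]
1: R B1 -> L1 hit  d=D]
2: W B5 -> L1 miss wb->B1  d=D]
3: W B5 -> L1 hit  d=D]
4: R B4 -> L0 miss  d=-]
5: R B2 -> L0 miss  d=-]
6: R B5 -> L1 hit  d=D]
7: W B3 -> L1 miss wb->B5  d=D]
8: R B3 -> L1 hit  d=D]
9: R B2 -> L0 hit  d=-]
10: W B3 -> L1 hit  d=D]
11: W B3 -> L1 hit  d=D]
12: R B4 -> L0 miss  d=-]
13: R B2 -> L0 miss  d=-]
14: R B2 -> L0 hit  d=-]

DIRTY = [3]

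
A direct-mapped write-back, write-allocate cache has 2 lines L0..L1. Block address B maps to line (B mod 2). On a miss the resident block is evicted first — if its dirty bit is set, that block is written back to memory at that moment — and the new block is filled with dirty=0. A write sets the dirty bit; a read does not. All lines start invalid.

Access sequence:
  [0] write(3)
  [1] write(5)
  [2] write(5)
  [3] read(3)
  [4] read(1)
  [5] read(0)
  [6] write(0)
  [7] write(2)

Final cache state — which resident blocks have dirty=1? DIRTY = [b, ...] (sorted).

  0 | W B3 → L1 miss [D]
  1 | W B5 → L1 miss wb→B3 [D]
  2 | W B5 → L1 hit [D]
  3 | R B3 → L1 miss wb→B5 [-]
  4 | R B1 → L1 miss [-]
  5 | R B0 → L0 miss [-]
  6 | W B0 → L0 hit [D]
  7 | W B2 → L0 miss wb→B0 [D]

DIRTY = [2]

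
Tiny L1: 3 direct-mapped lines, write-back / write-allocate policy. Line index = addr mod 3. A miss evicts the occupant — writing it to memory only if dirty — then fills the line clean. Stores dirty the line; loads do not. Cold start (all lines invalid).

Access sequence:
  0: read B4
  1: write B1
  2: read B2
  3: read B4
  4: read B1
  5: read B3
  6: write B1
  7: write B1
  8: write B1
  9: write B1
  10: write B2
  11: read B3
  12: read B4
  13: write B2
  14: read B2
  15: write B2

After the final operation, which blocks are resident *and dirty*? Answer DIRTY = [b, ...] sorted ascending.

DIRTY = [2]

  0 | R B4 → L1 miss [-]
  1 | W B1 → L1 miss [D]
  2 | R B2 → L2 miss [-]
  3 | R B4 → L1 miss wb→B1 [-]
  4 | R B1 → L1 miss [-]
  5 | R B3 → L0 miss [-]
  6 | W B1 → L1 hit [D]
  7 | W B1 → L1 hit [D]
  8 | W B1 → L1 hit [D]
  9 | W B1 → L1 hit [D]
  10 | W B2 → L2 hit [D]
  11 | R B3 → L0 hit [-]
  12 | R B4 → L1 miss wb→B1 [-]
  13 | W B2 → L2 hit [D]
  14 | R B2 → L2 hit [D]
  15 | W B2 → L2 hit [D]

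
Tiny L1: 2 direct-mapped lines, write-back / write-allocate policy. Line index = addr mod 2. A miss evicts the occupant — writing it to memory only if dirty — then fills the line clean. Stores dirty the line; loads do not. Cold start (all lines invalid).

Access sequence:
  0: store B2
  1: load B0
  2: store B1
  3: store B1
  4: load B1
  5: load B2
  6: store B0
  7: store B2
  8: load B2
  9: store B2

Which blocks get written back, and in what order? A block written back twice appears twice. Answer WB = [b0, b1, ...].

0: W B2 → L0 miss [D]
1: R B0 → L0 miss wb→B2 [-]
2: W B1 → L1 miss [D]
3: W B1 → L1 hit [D]
4: R B1 → L1 hit [D]
5: R B2 → L0 miss [-]
6: W B0 → L0 miss [D]
7: W B2 → L0 miss wb→B0 [D]
8: R B2 → L0 hit [D]
9: W B2 → L0 hit [D]

WB = [2, 0]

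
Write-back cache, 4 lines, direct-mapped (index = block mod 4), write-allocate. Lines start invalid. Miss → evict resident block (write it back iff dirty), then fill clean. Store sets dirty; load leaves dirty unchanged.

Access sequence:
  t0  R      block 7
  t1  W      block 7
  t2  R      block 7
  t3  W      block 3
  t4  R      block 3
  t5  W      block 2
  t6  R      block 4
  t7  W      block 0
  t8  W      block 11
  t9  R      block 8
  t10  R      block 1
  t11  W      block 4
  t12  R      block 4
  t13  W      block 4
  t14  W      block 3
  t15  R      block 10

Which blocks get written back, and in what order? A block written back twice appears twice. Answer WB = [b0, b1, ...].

  0 | R B7 → L3 miss [-]
  1 | W B7 → L3 hit [D]
  2 | R B7 → L3 hit [D]
  3 | W B3 → L3 miss wb→B7 [D]
  4 | R B3 → L3 hit [D]
  5 | W B2 → L2 miss [D]
  6 | R B4 → L0 miss [-]
  7 | W B0 → L0 miss [D]
  8 | W B11 → L3 miss wb→B3 [D]
  9 | R B8 → L0 miss wb→B0 [-]
  10 | R B1 → L1 miss [-]
  11 | W B4 → L0 miss [D]
  12 | R B4 → L0 hit [D]
  13 | W B4 → L0 hit [D]
  14 | W B3 → L3 miss wb→B11 [D]
  15 | R B10 → L2 miss wb→B2 [-]

WB = [7, 3, 0, 11, 2]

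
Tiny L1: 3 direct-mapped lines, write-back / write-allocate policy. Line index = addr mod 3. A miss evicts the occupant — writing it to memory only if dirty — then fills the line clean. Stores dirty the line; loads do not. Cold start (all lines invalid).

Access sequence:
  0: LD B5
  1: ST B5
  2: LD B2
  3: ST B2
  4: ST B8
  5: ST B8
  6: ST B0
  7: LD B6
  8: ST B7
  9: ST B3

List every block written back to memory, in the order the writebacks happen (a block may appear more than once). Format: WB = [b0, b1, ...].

0: R B5 -> L2 miss  d=-]
1: W B5 -> L2 hit  d=D]
2: R B2 -> L2 miss wb->B5  d=-]
3: W B2 -> L2 hit  d=D]
4: W B8 -> L2 miss wb->B2  d=D]
5: W B8 -> L2 hit  d=D]
6: W B0 -> L0 miss  d=D]
7: R B6 -> L0 miss wb->B0  d=-]
8: W B7 -> L1 miss  d=D]
9: W B3 -> L0 miss  d=D]

WB = [5, 2, 0]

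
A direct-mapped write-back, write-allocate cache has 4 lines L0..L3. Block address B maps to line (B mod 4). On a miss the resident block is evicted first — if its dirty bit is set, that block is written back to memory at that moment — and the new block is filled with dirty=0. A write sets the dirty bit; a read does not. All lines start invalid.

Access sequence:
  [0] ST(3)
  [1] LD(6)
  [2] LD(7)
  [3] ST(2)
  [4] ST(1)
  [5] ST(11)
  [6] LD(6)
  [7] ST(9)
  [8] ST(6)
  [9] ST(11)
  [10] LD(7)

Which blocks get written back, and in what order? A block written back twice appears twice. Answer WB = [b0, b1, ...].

0: W B3 -> L3 miss  d=D]
1: R B6 -> L2 miss  d=-]
2: R B7 -> L3 miss wb->B3  d=-]
3: W B2 -> L2 miss  d=D]
4: W B1 -> L1 miss  d=D]
5: W B11 -> L3 miss  d=D]
6: R B6 -> L2 miss wb->B2  d=-]
7: W B9 -> L1 miss wb->B1  d=D]
8: W B6 -> L2 hit  d=D]
9: W B11 -> L3 hit  d=D]
10: R B7 -> L3 miss wb->B11  d=-]

WB = [3, 2, 1, 11]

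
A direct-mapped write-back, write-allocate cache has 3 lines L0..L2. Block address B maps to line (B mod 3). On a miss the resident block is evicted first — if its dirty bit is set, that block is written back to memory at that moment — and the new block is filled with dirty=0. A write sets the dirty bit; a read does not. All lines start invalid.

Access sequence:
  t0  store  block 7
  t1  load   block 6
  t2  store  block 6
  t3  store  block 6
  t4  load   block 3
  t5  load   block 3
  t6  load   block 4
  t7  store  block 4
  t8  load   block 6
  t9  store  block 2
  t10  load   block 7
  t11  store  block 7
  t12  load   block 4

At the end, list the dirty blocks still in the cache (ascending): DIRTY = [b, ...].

0: W B7 → L1 miss [D]
1: R B6 → L0 miss [-]
2: W B6 → L0 hit [D]
3: W B6 → L0 hit [D]
4: R B3 → L0 miss wb→B6 [-]
5: R B3 → L0 hit [-]
6: R B4 → L1 miss wb→B7 [-]
7: W B4 → L1 hit [D]
8: R B6 → L0 miss [-]
9: W B2 → L2 miss [D]
10: R B7 → L1 miss wb→B4 [-]
11: W B7 → L1 hit [D]
12: R B4 → L1 miss wb→B7 [-]

DIRTY = [2]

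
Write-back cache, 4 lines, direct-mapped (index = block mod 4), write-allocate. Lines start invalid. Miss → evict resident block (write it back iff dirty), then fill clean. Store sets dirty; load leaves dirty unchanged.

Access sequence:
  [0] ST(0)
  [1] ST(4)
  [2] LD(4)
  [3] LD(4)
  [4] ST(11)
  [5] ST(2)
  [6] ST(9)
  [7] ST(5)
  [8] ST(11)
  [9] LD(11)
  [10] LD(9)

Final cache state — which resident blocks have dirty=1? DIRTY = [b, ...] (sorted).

DIRTY = [2, 4, 11]

0: W B0 -> L0 miss  d=D]
1: W B4 -> L0 miss wb->B0  d=D]
2: R B4 -> L0 hit  d=D]
3: R B4 -> L0 hit  d=D]
4: W B11 -> L3 miss  d=D]
5: W B2 -> L2 miss  d=D]
6: W B9 -> L1 miss  d=D]
7: W B5 -> L1 miss wb->B9  d=D]
8: W B11 -> L3 hit  d=D]
9: R B11 -> L3 hit  d=D]
10: R B9 -> L1 miss wb->B5  d=-]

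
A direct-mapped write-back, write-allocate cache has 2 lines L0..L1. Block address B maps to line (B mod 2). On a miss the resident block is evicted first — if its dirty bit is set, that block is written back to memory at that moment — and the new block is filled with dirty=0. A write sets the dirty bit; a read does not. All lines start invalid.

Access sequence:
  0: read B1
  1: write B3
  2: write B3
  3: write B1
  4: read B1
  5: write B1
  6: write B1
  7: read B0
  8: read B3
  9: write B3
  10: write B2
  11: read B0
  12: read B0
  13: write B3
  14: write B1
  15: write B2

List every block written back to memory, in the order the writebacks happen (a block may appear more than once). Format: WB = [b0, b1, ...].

WB = [3, 1, 2, 3]

0: R B1 -> L1 miss  d=-]
1: W B3 -> L1 miss  d=D]
2: W B3 -> L1 hit  d=D]
3: W B1 -> L1 miss wb->B3  d=D]
4: R B1 -> L1 hit  d=D]
5: W B1 -> L1 hit  d=D]
6: W B1 -> L1 hit  d=D]
7: R B0 -> L0 miss  d=-]
8: R B3 -> L1 miss wb->B1  d=-]
9: W B3 -> L1 hit  d=D]
10: W B2 -> L0 miss  d=D]
11: R B0 -> L0 miss wb->B2  d=-]
12: R B0 -> L0 hit  d=-]
13: W B3 -> L1 hit  d=D]
14: W B1 -> L1 miss wb->B3  d=D]
15: W B2 -> L0 miss  d=D]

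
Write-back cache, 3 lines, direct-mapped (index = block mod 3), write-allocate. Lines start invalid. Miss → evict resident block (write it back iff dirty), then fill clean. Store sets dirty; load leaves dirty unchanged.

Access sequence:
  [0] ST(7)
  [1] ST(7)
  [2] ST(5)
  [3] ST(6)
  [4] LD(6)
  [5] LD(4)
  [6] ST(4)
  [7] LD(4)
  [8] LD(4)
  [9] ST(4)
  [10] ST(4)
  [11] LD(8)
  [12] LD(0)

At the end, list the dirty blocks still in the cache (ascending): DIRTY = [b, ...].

DIRTY = [4]

  0 | W B7 → L1 miss [D]
  1 | W B7 → L1 hit [D]
  2 | W B5 → L2 miss [D]
  3 | W B6 → L0 miss [D]
  4 | R B6 → L0 hit [D]
  5 | R B4 → L1 miss wb→B7 [-]
  6 | W B4 → L1 hit [D]
  7 | R B4 → L1 hit [D]
  8 | R B4 → L1 hit [D]
  9 | W B4 → L1 hit [D]
  10 | W B4 → L1 hit [D]
  11 | R B8 → L2 miss wb→B5 [-]
  12 | R B0 → L0 miss wb→B6 [-]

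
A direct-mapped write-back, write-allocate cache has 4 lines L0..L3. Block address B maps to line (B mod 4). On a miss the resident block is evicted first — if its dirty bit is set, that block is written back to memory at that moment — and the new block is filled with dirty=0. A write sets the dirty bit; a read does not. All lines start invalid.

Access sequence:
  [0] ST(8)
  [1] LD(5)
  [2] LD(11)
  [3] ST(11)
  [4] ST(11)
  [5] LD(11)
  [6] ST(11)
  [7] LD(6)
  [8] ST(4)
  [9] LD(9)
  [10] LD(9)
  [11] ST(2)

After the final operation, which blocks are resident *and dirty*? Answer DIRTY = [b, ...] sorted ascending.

0: W B8 → L0 miss [D]
1: R B5 → L1 miss [-]
2: R B11 → L3 miss [-]
3: W B11 → L3 hit [D]
4: W B11 → L3 hit [D]
5: R B11 → L3 hit [D]
6: W B11 → L3 hit [D]
7: R B6 → L2 miss [-]
8: W B4 → L0 miss wb→B8 [D]
9: R B9 → L1 miss [-]
10: R B9 → L1 hit [-]
11: W B2 → L2 miss [D]

DIRTY = [2, 4, 11]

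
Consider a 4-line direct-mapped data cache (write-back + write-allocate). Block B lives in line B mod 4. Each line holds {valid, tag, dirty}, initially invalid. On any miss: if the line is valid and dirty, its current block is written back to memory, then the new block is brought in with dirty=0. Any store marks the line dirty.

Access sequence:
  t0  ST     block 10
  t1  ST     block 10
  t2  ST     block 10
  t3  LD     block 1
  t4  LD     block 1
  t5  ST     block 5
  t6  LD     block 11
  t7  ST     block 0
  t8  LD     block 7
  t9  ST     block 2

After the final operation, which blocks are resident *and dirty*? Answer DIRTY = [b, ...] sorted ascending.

DIRTY = [0, 2, 5]

  0 | W B10 → L2 miss [D]
  1 | W B10 → L2 hit [D]
  2 | W B10 → L2 hit [D]
  3 | R B1 → L1 miss [-]
  4 | R B1 → L1 hit [-]
  5 | W B5 → L1 miss [D]
  6 | R B11 → L3 miss [-]
  7 | W B0 → L0 miss [D]
  8 | R B7 → L3 miss [-]
  9 | W B2 → L2 miss wb→B10 [D]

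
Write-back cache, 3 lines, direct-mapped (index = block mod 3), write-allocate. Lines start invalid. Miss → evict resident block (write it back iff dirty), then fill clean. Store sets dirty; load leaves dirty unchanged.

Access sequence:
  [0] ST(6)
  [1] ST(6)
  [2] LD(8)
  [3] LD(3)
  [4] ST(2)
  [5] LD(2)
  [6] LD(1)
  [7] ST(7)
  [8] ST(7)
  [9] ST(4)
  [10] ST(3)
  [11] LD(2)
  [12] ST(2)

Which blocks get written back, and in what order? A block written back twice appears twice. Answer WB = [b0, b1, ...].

WB = [6, 7]

0: W B6 → L0 miss [D]
1: W B6 → L0 hit [D]
2: R B8 → L2 miss [-]
3: R B3 → L0 miss wb→B6 [-]
4: W B2 → L2 miss [D]
5: R B2 → L2 hit [D]
6: R B1 → L1 miss [-]
7: W B7 → L1 miss [D]
8: W B7 → L1 hit [D]
9: W B4 → L1 miss wb→B7 [D]
10: W B3 → L0 hit [D]
11: R B2 → L2 hit [D]
12: W B2 → L2 hit [D]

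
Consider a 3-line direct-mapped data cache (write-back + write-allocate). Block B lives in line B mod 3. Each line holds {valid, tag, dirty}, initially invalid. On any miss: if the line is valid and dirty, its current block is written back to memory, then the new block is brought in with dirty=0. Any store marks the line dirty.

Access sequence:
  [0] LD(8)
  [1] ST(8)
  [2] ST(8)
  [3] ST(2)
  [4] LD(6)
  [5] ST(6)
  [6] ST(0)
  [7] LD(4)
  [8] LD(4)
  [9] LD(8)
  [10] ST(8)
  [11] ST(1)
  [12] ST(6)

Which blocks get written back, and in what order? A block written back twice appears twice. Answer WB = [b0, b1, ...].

  0 | R B8 → L2 miss [-]
  1 | W B8 → L2 hit [D]
  2 | W B8 → L2 hit [D]
  3 | W B2 → L2 miss wb→B8 [D]
  4 | R B6 → L0 miss [-]
  5 | W B6 → L0 hit [D]
  6 | W B0 → L0 miss wb→B6 [D]
  7 | R B4 → L1 miss [-]
  8 | R B4 → L1 hit [-]
  9 | R B8 → L2 miss wb→B2 [-]
  10 | W B8 → L2 hit [D]
  11 | W B1 → L1 miss [D]
  12 | W B6 → L0 miss wb→B0 [D]

WB = [8, 6, 2, 0]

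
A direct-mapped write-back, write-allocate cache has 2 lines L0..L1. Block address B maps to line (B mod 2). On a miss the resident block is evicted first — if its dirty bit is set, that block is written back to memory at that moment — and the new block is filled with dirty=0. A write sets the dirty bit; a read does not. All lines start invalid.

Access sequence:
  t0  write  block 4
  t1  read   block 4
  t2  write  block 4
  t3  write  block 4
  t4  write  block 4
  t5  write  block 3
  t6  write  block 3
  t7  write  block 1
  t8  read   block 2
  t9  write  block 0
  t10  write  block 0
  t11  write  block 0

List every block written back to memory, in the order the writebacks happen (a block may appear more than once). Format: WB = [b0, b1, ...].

WB = [3, 4]

  0 | W B4 → L0 miss [D]
  1 | R B4 → L0 hit [D]
  2 | W B4 → L0 hit [D]
  3 | W B4 → L0 hit [D]
  4 | W B4 → L0 hit [D]
  5 | W B3 → L1 miss [D]
  6 | W B3 → L1 hit [D]
  7 | W B1 → L1 miss wb→B3 [D]
  8 | R B2 → L0 miss wb→B4 [-]
  9 | W B0 → L0 miss [D]
  10 | W B0 → L0 hit [D]
  11 | W B0 → L0 hit [D]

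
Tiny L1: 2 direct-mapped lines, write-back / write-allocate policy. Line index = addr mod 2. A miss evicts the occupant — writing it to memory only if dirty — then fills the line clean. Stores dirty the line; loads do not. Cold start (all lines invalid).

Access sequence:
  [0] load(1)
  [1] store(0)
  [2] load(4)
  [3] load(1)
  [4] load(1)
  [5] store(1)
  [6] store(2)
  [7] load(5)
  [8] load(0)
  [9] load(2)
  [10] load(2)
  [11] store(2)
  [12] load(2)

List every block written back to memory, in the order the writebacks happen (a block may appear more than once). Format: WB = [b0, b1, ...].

0: R B1 → L1 miss [-]
1: W B0 → L0 miss [D]
2: R B4 → L0 miss wb→B0 [-]
3: R B1 → L1 hit [-]
4: R B1 → L1 hit [-]
5: W B1 → L1 hit [D]
6: W B2 → L0 miss [D]
7: R B5 → L1 miss wb→B1 [-]
8: R B0 → L0 miss wb→B2 [-]
9: R B2 → L0 miss [-]
10: R B2 → L0 hit [-]
11: W B2 → L0 hit [D]
12: R B2 → L0 hit [D]

WB = [0, 1, 2]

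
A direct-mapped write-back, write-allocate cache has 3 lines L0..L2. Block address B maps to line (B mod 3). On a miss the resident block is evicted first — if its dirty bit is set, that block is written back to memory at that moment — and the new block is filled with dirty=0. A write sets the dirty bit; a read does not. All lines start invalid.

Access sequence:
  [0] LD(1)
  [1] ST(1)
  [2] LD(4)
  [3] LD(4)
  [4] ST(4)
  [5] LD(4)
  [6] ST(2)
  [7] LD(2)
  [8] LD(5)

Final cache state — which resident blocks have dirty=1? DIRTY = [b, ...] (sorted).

0: R B1 → L1 miss [-]
1: W B1 → L1 hit [D]
2: R B4 → L1 miss wb→B1 [-]
3: R B4 → L1 hit [-]
4: W B4 → L1 hit [D]
5: R B4 → L1 hit [D]
6: W B2 → L2 miss [D]
7: R B2 → L2 hit [D]
8: R B5 → L2 miss wb→B2 [-]

DIRTY = [4]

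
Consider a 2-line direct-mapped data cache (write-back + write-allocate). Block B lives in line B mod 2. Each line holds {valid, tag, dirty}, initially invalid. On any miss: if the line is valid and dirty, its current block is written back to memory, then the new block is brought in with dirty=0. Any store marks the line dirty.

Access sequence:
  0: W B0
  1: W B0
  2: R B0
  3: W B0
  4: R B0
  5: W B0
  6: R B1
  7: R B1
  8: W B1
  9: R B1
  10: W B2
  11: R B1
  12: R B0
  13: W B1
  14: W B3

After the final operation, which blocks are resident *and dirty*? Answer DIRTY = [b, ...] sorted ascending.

DIRTY = [3]

0: W B0 -> L0 miss  d=D]
1: W B0 -> L0 hit  d=D]
2: R B0 -> L0 hit  d=D]
3: W B0 -> L0 hit  d=D]
4: R B0 -> L0 hit  d=D]
5: W B0 -> L0 hit  d=D]
6: R B1 -> L1 miss  d=-]
7: R B1 -> L1 hit  d=-]
8: W B1 -> L1 hit  d=D]
9: R B1 -> L1 hit  d=D]
10: W B2 -> L0 miss wb->B0  d=D]
11: R B1 -> L1 hit  d=D]
12: R B0 -> L0 miss wb->B2  d=-]
13: W B1 -> L1 hit  d=D]
14: W B3 -> L1 miss wb->B1  d=D]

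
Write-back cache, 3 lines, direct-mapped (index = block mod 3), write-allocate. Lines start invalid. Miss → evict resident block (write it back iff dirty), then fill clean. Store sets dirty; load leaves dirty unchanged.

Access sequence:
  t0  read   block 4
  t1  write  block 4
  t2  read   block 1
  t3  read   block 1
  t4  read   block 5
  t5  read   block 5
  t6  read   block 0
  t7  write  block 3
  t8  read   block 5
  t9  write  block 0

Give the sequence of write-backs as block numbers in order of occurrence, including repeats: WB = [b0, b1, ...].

0: R B4 → L1 miss [-]
1: W B4 → L1 hit [D]
2: R B1 → L1 miss wb→B4 [-]
3: R B1 → L1 hit [-]
4: R B5 → L2 miss [-]
5: R B5 → L2 hit [-]
6: R B0 → L0 miss [-]
7: W B3 → L0 miss [D]
8: R B5 → L2 hit [-]
9: W B0 → L0 miss wb→B3 [D]

WB = [4, 3]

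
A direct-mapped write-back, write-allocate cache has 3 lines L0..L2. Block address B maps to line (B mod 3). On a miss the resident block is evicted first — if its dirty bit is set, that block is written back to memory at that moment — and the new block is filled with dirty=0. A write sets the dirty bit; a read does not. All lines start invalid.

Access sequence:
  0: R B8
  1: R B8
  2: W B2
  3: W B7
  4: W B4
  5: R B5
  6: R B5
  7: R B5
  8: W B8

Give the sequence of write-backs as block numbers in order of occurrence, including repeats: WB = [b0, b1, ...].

  0 | R B8 → L2 miss [-]
  1 | R B8 → L2 hit [-]
  2 | W B2 → L2 miss [D]
  3 | W B7 → L1 miss [D]
  4 | W B4 → L1 miss wb→B7 [D]
  5 | R B5 → L2 miss wb→B2 [-]
  6 | R B5 → L2 hit [-]
  7 | R B5 → L2 hit [-]
  8 | W B8 → L2 miss [D]

WB = [7, 2]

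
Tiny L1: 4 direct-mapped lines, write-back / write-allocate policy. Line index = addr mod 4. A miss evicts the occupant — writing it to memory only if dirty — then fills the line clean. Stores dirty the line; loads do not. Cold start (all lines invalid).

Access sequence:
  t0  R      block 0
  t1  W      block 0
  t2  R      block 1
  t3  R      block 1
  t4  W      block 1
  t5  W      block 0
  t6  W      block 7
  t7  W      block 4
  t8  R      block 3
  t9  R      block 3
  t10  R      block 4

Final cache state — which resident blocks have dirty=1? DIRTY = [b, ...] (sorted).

0: R B0 -> L0 miss  d=-]
1: W B0 -> L0 hit  d=D]
2: R B1 -> L1 miss  d=-]
3: R B1 -> L1 hit  d=-]
4: W B1 -> L1 hit  d=D]
5: W B0 -> L0 hit  d=D]
6: W B7 -> L3 miss  d=D]
7: W B4 -> L0 miss wb->B0  d=D]
8: R B3 -> L3 miss wb->B7  d=-]
9: R B3 -> L3 hit  d=-]
10: R B4 -> L0 hit  d=D]

DIRTY = [1, 4]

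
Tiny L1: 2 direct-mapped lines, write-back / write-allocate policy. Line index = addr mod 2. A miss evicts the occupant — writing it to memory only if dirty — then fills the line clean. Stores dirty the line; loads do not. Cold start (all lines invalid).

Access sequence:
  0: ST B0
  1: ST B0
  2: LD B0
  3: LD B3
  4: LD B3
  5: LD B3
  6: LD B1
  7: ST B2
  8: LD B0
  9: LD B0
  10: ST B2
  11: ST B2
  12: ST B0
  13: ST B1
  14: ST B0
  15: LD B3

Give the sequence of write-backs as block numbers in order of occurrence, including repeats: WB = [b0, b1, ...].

  0 | W B0 → L0 miss [D]
  1 | W B0 → L0 hit [D]
  2 | R B0 → L0 hit [D]
  3 | R B3 → L1 miss [-]
  4 | R B3 → L1 hit [-]
  5 | R B3 → L1 hit [-]
  6 | R B1 → L1 miss [-]
  7 | W B2 → L0 miss wb→B0 [D]
  8 | R B0 → L0 miss wb→B2 [-]
  9 | R B0 → L0 hit [-]
  10 | W B2 → L0 miss [D]
  11 | W B2 → L0 hit [D]
  12 | W B0 → L0 miss wb→B2 [D]
  13 | W B1 → L1 hit [D]
  14 | W B0 → L0 hit [D]
  15 | R B3 → L1 miss wb→B1 [-]

WB = [0, 2, 2, 1]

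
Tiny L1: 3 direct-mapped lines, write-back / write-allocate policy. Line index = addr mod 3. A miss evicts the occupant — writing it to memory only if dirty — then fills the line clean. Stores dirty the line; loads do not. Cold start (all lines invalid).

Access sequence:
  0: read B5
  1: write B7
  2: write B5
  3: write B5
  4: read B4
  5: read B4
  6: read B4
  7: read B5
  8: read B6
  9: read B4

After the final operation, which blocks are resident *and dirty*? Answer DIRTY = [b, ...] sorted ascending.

DIRTY = [5]

0: R B5 → L2 miss [-]
1: W B7 → L1 miss [D]
2: W B5 → L2 hit [D]
3: W B5 → L2 hit [D]
4: R B4 → L1 miss wb→B7 [-]
5: R B4 → L1 hit [-]
6: R B4 → L1 hit [-]
7: R B5 → L2 hit [D]
8: R B6 → L0 miss [-]
9: R B4 → L1 hit [-]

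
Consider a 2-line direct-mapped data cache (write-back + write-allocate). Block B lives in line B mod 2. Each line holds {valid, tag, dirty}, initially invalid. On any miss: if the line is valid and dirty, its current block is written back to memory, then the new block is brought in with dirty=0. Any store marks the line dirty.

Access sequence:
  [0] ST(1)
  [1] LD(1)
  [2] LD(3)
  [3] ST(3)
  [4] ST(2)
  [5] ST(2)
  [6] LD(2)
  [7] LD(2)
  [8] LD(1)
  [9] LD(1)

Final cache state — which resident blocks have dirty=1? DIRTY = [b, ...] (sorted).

DIRTY = [2]

  0 | W B1 → L1 miss [D]
  1 | R B1 → L1 hit [D]
  2 | R B3 → L1 miss wb→B1 [-]
  3 | W B3 → L1 hit [D]
  4 | W B2 → L0 miss [D]
  5 | W B2 → L0 hit [D]
  6 | R B2 → L0 hit [D]
  7 | R B2 → L0 hit [D]
  8 | R B1 → L1 miss wb→B3 [-]
  9 | R B1 → L1 hit [-]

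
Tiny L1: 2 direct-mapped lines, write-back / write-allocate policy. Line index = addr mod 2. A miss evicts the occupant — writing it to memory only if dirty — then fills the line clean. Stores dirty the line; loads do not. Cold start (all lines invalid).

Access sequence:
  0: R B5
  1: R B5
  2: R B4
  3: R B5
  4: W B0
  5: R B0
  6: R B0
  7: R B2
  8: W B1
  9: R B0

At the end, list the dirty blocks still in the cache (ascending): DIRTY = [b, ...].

DIRTY = [1]

  0 | R B5 → L1 miss [-]
  1 | R B5 → L1 hit [-]
  2 | R B4 → L0 miss [-]
  3 | R B5 → L1 hit [-]
  4 | W B0 → L0 miss [D]
  5 | R B0 → L0 hit [D]
  6 | R B0 → L0 hit [D]
  7 | R B2 → L0 miss wb→B0 [-]
  8 | W B1 → L1 miss [D]
  9 | R B0 → L0 miss [-]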